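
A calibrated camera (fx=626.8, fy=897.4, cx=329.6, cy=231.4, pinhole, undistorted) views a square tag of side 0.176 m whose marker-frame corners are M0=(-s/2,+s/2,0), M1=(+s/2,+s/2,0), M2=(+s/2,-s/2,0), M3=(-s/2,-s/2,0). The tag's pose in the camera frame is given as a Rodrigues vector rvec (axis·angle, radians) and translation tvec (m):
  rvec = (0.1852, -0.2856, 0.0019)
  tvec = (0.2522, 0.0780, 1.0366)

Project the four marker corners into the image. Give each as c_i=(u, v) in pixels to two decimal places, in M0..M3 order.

c0=(430.39, 376.89) c1=(524.05, 366.66) c2=(532.94, 222.26) c3=(436.73, 225.67)

Intrinsics K: fx=626.8, fy=897.4, cx=329.6, cy=231.4
Marker side s = 0.176 m; corners in marker frame (Z=0):
  M0 = (-0.0880, +0.0880, 0)
  M1 = (+0.0880, +0.0880, 0)
  M2 = (+0.0880, -0.0880, 0)
  M3 = (-0.0880, -0.0880, 0)
rvec = (0.1852, -0.2856, 0.0019), |rvec| = θ = 0.34040 rad = 19.503°
Rodrigues: sinθ=0.33386, 1−cosθ=0.05738; R = I + sinθ·[k]× + (1−cosθ)·[k]×²:
    [+0.95961 -0.02806 -0.27994]
    [-0.02433 +0.98301 -0.18191]
    [+0.28029 +0.18138 +0.94262]
t = (0.2522, 0.0780, 1.0366) m
M0: Pc = R·M0+t = (+0.16529, +0.16665, +1.02790); u = 626.8·(+0.16529)/1.02790 + 329.6 = 430.3895, v = 897.4·(+0.16665)/1.02790 + 231.4 = 376.8897
M1: Pc = R·M1+t = (+0.33418, +0.16236, +1.07723); u = 626.8·(+0.33418)/1.07723 + 329.6 = 524.0455, v = 897.4·(+0.16236)/1.07723 + 231.4 = 366.6600
M2: Pc = R·M2+t = (+0.33911, -0.01065, +1.04530); u = 626.8·(+0.33911)/1.04530 + 329.6 = 532.9444, v = 897.4·(-0.01065)/1.04530 + 231.4 = 222.2602
M3: Pc = R·M3+t = (+0.17022, -0.00636, +0.99597); u = 626.8·(+0.17022)/0.99597 + 329.6 = 436.7275, v = 897.4·(-0.00636)/0.99597 + 231.4 = 225.6656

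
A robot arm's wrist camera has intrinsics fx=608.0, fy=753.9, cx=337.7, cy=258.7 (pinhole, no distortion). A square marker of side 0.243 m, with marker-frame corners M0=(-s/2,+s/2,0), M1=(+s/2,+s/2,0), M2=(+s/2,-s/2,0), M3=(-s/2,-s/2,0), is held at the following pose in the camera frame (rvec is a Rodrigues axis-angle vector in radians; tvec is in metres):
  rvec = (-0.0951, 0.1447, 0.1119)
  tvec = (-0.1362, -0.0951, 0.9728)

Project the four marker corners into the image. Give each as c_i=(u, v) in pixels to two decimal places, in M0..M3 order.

c0=(170.26, 268.26) c1=(317.70, 288.85) c2=(336.19, 100.43) c3=(191.17, 87.08)

Intrinsics K: fx=608.0, fy=753.9, cx=337.7, cy=258.7
Marker side s = 0.243 m; corners in marker frame (Z=0):
  M0 = (-0.1215, +0.1215, 0)
  M1 = (+0.1215, +0.1215, 0)
  M2 = (+0.1215, -0.1215, 0)
  M3 = (-0.1215, -0.1215, 0)
rvec = (-0.0951, 0.1447, 0.1119), |rvec| = θ = 0.20616 rad = 11.812°
Rodrigues: sinθ=0.20471, 1−cosθ=0.02118; R = I + sinθ·[k]× + (1−cosθ)·[k]×²:
    [+0.98333 -0.11797 +0.13838]
    [+0.10425 +0.98926 +0.10250]
    [-0.14898 -0.08636 +0.98506]
t = (-0.1362, -0.0951, 0.9728) m
M0: Pc = R·M0+t = (-0.27001, +0.01243, +0.98041); u = 608.0·(-0.27001)/0.98041 + 337.7 = 170.2550, v = 753.9·(+0.01243)/0.98041 + 258.7 = 268.2566
M1: Pc = R·M1+t = (-0.03106, +0.03776, +0.94421); u = 608.0·(-0.03106)/0.94421 + 337.7 = 317.7007, v = 753.9·(+0.03776)/0.94421 + 258.7 = 288.8504
M2: Pc = R·M2+t = (-0.00239, -0.20263, +0.96519); u = 608.0·(-0.00239)/0.96519 + 337.7 = 336.1928, v = 753.9·(-0.20263)/0.96519 + 258.7 = 100.4298
M3: Pc = R·M3+t = (-0.24134, -0.22796, +1.00139); u = 608.0·(-0.24134)/1.00139 + 337.7 = 191.1684, v = 753.9·(-0.22796)/1.00139 + 258.7 = 87.0792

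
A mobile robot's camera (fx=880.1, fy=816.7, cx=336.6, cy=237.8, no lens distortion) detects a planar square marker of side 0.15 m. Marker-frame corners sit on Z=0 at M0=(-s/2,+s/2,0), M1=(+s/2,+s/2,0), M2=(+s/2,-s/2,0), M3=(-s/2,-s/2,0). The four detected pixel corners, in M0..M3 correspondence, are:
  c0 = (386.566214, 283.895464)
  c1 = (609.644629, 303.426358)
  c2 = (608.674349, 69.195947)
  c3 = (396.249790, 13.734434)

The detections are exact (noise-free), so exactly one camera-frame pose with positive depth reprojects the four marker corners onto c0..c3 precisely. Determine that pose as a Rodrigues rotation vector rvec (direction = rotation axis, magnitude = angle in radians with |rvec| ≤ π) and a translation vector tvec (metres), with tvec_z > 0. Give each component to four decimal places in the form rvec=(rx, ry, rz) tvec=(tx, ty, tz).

rvec=(-0.1330, -0.5022, 0.0776) tvec=(0.0931, -0.0419, 0.4766)

Intrinsics K: fx=880.1, fy=816.7, cx=336.6, cy=237.8
Marker side s = 0.15 m; corners in marker frame (Z=0):
  M0 = (-0.0750, +0.0750, 0)
  M1 = (+0.0750, +0.0750, 0)
  M2 = (+0.0750, -0.0750, 0)
  M3 = (-0.0750, -0.0750, 0)
Detected image corners:
  c0 = (386.566214, 283.895464) px
  c1 = (609.644629, 303.426358) px
  c2 = (608.674349, 69.195947) px
  c3 = (396.249790, 13.734434) px
Planar DLT: solve 8×8 A·h = b for H (H[2,2]=1):
  H  [+1948.81466 -179.61195 +508.46143]
  H  [+419.50842 +1621.04552 +166.06617]
  H  [+0.99534 -0.30626 +1.00000]
B = K⁻¹H; ‖b₁‖=2.098340, ‖b₂‖=2.098340; λ = 2/(‖b₁‖+‖b₂‖) = 0.476567, sign → tz>0 ⇒ λ=+0.476567
r₁ = λ·B[:,0] = (+0.87385,+0.10668,+0.47435); r₂ = λ·B[:,1] = (-0.04144,+0.98842,-0.14596)
r₃ = r₁×r₂ = (-0.48443,+0.10789,+0.86815); SVD([r₁ r₂ r₃]) → R = UVᵀ:
  R  [+0.87385 -0.04144 -0.48443]
  R  [+0.10668 +0.98842 +0.10789]
  R  [+0.47435 -0.14596 +0.86815]
t = (+0.09306, -0.04186, +0.47657) m
tr R = 2.730427; θ = arccos((tr R − 1)/2) = 0.525220 rad = 30.093°
axis k = ((R−Rᵀ)₃₂, (R−Rᵀ)₁₃, (R−Rᵀ)₂₁) / (2 sinθ) = (-0.253132, -0.956090, +0.147701)
rvec = θ·k = (-0.132950, -0.502158, +0.077575)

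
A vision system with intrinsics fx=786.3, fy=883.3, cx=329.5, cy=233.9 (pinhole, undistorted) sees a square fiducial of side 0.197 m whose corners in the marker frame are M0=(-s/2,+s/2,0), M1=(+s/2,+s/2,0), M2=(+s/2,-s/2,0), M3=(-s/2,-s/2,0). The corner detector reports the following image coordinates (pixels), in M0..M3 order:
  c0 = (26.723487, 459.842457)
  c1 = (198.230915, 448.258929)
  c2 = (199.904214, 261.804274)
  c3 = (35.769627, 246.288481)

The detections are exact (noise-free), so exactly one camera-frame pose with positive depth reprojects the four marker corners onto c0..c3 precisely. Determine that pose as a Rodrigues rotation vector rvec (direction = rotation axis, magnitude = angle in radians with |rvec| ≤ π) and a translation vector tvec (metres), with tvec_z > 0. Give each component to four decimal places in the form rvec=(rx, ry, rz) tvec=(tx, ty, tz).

Intrinsics K: fx=786.3, fy=883.3, cx=329.5, cy=233.9
Marker side s = 0.197 m; corners in marker frame (Z=0):
  M0 = (-0.0985, +0.0985, 0)
  M1 = (+0.0985, +0.0985, 0)
  M2 = (+0.0985, -0.0985, 0)
  M3 = (-0.0985, -0.0985, 0)
Detected image corners:
  c0 = (26.723487, 459.842457) px
  c1 = (198.230915, 448.258929) px
  c2 = (199.904214, 261.804274) px
  c3 = (35.769627, 246.288481) px
Planar DLT: solve 8×8 A·h = b for H (H[2,2]=1):
  H  [+930.94368 -49.07959 +120.91111]
  H  [+255.55081 +939.42065 +352.13563]
  H  [+0.68976 -0.20098 +1.00000]
B = K⁻¹H; ‖b₁‖=1.134905, ‖b₂‖=1.134905; λ = 2/(‖b₁‖+‖b₂‖) = 0.881131, sign → tz>0 ⇒ λ=+0.881131
r₁ = λ·B[:,0] = (+0.78853,+0.09398,+0.60777); r₂ = λ·B[:,1] = (+0.01921,+0.98401,-0.17709)
r₃ = r₁×r₂ = (-0.61469,+0.15132,+0.77412); SVD([r₁ r₂ r₃]) → R = UVᵀ:
  R  [+0.78853 +0.01921 -0.61469]
  R  [+0.09398 +0.98401 +0.15132]
  R  [+0.60777 -0.17709 +0.77412]
t = (-0.23375, +0.11795, +0.88113) m
tr R = 2.546656; θ = arccos((tr R − 1)/2) = 0.686723 rad = 39.346°
axis k = ((R−Rᵀ)₃₂, (R−Rᵀ)₁₃, (R−Rᵀ)₂₁) / (2 sinθ) = (-0.258993, -0.964077, +0.058969)
rvec = θ·k = (-0.177856, -0.662054, +0.040495)

rvec=(-0.1779, -0.6621, 0.0405) tvec=(-0.2337, 0.1179, 0.8811)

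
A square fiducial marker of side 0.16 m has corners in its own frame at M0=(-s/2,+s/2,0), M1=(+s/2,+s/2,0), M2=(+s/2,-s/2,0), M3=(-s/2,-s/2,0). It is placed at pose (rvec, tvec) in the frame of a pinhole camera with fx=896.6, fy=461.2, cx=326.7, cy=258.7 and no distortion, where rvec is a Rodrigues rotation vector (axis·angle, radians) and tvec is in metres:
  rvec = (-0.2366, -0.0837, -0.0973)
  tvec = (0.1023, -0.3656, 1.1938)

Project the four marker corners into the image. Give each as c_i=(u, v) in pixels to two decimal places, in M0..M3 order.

Intrinsics K: fx=896.6, fy=461.2, cx=326.7, cy=258.7
Marker side s = 0.16 m; corners in marker frame (Z=0):
  M0 = (-0.0800, +0.0800, 0)
  M1 = (+0.0800, +0.0800, 0)
  M2 = (+0.0800, -0.0800, 0)
  M3 = (-0.0800, -0.0800, 0)
rvec = (-0.2366, -0.0837, -0.0973), |rvec| = θ = 0.26917 rad = 15.422°
Rodrigues: sinθ=0.26593, 1−cosθ=0.03601; R = I + sinθ·[k]× + (1−cosθ)·[k]×²:
    [+0.99181 +0.10597 -0.07125]
    [-0.08629 +0.96747 +0.23780]
    [+0.09413 -0.22971 +0.96870]
t = (0.1023, -0.3656, 1.1938) m
M0: Pc = R·M0+t = (+0.03143, -0.28130, +1.16789); u = 896.6·(+0.03143)/1.16789 + 326.7 = 350.8311, v = 461.2·(-0.28130)/1.16789 + 258.7 = 147.6152
M1: Pc = R·M1+t = (+0.19012, -0.29511, +1.18295); u = 896.6·(+0.19012)/1.18295 + 326.7 = 470.8003, v = 461.2·(-0.29511)/1.18295 + 258.7 = 143.6470
M2: Pc = R·M2+t = (+0.17317, -0.44990, +1.21971); u = 896.6·(+0.17317)/1.21971 + 326.7 = 453.9944, v = 461.2·(-0.44990)/1.21971 + 258.7 = 88.5819
M3: Pc = R·M3+t = (+0.01448, -0.43609, +1.20465); u = 896.6·(+0.01448)/1.20465 + 326.7 = 337.4752, v = 461.2·(-0.43609)/1.20465 + 258.7 = 91.7406

c0=(350.83, 147.62) c1=(470.80, 143.65) c2=(453.99, 88.58) c3=(337.48, 91.74)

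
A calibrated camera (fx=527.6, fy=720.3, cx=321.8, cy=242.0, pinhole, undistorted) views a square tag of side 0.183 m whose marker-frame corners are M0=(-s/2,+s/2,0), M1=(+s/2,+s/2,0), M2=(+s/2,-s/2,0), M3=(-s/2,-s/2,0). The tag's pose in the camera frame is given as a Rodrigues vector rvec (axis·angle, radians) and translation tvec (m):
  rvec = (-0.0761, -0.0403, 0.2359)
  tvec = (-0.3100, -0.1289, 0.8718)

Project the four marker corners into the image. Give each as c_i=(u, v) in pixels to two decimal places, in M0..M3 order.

Intrinsics K: fx=527.6, fy=720.3, cx=321.8, cy=242.0
Marker side s = 0.183 m; corners in marker frame (Z=0):
  M0 = (-0.0915, +0.0915, 0)
  M1 = (+0.0915, +0.0915, 0)
  M2 = (+0.0915, -0.0915, 0)
  M3 = (-0.0915, -0.0915, 0)
rvec = (-0.0761, -0.0403, 0.2359), |rvec| = θ = 0.25113 rad = 14.388°
Rodrigues: sinθ=0.24849, 1−cosθ=0.03137; R = I + sinθ·[k]× + (1−cosθ)·[k]×²:
    [+0.97151 -0.23190 -0.04881]
    [+0.23495 +0.96944 +0.07057]
    [+0.03095 -0.08003 +0.99631]
t = (-0.3100, -0.1289, 0.8718) m
M0: Pc = R·M0+t = (-0.42011, -0.06169, +0.86165); u = 527.6·(-0.42011)/0.86165 + 321.8 = 64.5579, v = 720.3·(-0.06169)/0.86165 + 242.0 = 190.4260
M1: Pc = R·M1+t = (-0.24233, -0.01870, +0.86731); u = 527.6·(-0.24233)/0.86731 + 321.8 = 174.3889, v = 720.3·(-0.01870)/0.86731 + 242.0 = 226.4714
M2: Pc = R·M2+t = (-0.19989, -0.19611, +0.88195); u = 527.6·(-0.19989)/0.88195 + 321.8 = 202.2240, v = 720.3·(-0.19611)/0.88195 + 242.0 = 81.8389
M3: Pc = R·M3+t = (-0.37767, -0.23910, +0.87629); u = 527.6·(-0.37767)/0.87629 + 321.8 = 94.4086, v = 720.3·(-0.23910)/0.87629 + 242.0 = 45.4611

c0=(64.56, 190.43) c1=(174.39, 226.47) c2=(202.22, 81.84) c3=(94.41, 45.46)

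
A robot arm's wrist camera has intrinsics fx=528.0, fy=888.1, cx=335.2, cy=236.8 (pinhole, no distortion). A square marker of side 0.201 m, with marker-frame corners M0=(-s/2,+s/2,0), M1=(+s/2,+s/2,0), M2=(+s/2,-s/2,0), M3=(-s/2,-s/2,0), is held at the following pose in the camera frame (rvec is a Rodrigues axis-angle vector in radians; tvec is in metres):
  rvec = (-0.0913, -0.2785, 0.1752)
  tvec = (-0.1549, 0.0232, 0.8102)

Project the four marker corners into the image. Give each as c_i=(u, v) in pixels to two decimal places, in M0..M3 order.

c0=(153.29, 355.53) c1=(286.72, 387.74) c2=(307.95, 177.31) c3=(179.78, 131.91)

Intrinsics K: fx=528.0, fy=888.1, cx=335.2, cy=236.8
Marker side s = 0.201 m; corners in marker frame (Z=0):
  M0 = (-0.1005, +0.1005, 0)
  M1 = (+0.1005, +0.1005, 0)
  M2 = (+0.1005, -0.1005, 0)
  M3 = (-0.1005, -0.1005, 0)
rvec = (-0.0913, -0.2785, 0.1752), |rvec| = θ = 0.34146 rad = 19.564°
Rodrigues: sinθ=0.33486, 1−cosθ=0.05773; R = I + sinθ·[k]× + (1−cosθ)·[k]×²:
    [+0.94640 -0.15922 -0.28104]
    [+0.18441 +0.98067 +0.06538]
    [+0.26520 -0.11370 +0.95747]
t = (-0.1549, 0.0232, 0.8102) m
M0: Pc = R·M0+t = (-0.26601, +0.10322, +0.77212); u = 528.0·(-0.26601)/0.77212 + 335.2 = 153.2909, v = 888.1·(+0.10322)/0.77212 + 236.8 = 355.5302
M1: Pc = R·M1+t = (-0.07579, +0.14029, +0.82543); u = 528.0·(-0.07579)/0.82543 + 335.2 = 286.7198, v = 888.1·(+0.14029)/0.82543 + 236.8 = 387.7426
M2: Pc = R·M2+t = (-0.04379, -0.05682, +0.84828); u = 528.0·(-0.04379)/0.84828 + 335.2 = 307.9465, v = 888.1·(-0.05682)/0.84828 + 236.8 = 177.3075
M3: Pc = R·M3+t = (-0.23401, -0.09389, +0.79497); u = 528.0·(-0.23401)/0.79497 + 335.2 = 179.7765, v = 888.1·(-0.09389)/0.79497 + 236.8 = 131.9109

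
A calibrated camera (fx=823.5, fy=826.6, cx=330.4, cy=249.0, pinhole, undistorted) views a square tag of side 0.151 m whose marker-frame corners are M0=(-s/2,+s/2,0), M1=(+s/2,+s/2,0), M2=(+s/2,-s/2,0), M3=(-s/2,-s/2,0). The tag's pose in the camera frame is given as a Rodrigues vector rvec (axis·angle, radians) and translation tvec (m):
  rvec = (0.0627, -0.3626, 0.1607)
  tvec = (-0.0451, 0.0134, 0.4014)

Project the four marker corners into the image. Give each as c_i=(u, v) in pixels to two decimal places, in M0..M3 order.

c0=(51.98, 417.54) c1=(353.12, 438.46) c2=(402.31, 151.92) c3=(104.38, 89.09)

Intrinsics K: fx=823.5, fy=826.6, cx=330.4, cy=249.0
Marker side s = 0.151 m; corners in marker frame (Z=0):
  M0 = (-0.0755, +0.0755, 0)
  M1 = (+0.0755, +0.0755, 0)
  M2 = (+0.0755, -0.0755, 0)
  M3 = (-0.0755, -0.0755, 0)
rvec = (0.0627, -0.3626, 0.1607), |rvec| = θ = 0.40154 rad = 23.007°
Rodrigues: sinθ=0.39084, 1−cosθ=0.07954; R = I + sinθ·[k]× + (1−cosθ)·[k]×²:
    [+0.92240 -0.16763 -0.34796]
    [+0.14520 +0.98532 -0.08977]
    [+0.35790 +0.03228 +0.93320]
t = (-0.0451, 0.0134, 0.4014) m
M0: Pc = R·M0+t = (-0.12740, +0.07683, +0.37682); u = 823.5·(-0.12740)/0.37682 + 330.4 = 51.9833, v = 826.6·(+0.07683)/0.37682 + 249.0 = 417.5358
M1: Pc = R·M1+t = (+0.01188, +0.09875, +0.43086); u = 823.5·(+0.01188)/0.43086 + 330.4 = 353.1157, v = 826.6·(+0.09875)/0.43086 + 249.0 = 438.4595
M2: Pc = R·M2+t = (+0.03720, -0.05003, +0.42598); u = 823.5·(+0.03720)/0.42598 + 330.4 = 402.3088, v = 826.6·(-0.05003)/0.42598 + 249.0 = 151.9213
M3: Pc = R·M3+t = (-0.10208, -0.07195, +0.37194); u = 823.5·(-0.10208)/0.37194 + 330.4 = 104.3776, v = 826.6·(-0.07195)/0.37194 + 249.0 = 89.0888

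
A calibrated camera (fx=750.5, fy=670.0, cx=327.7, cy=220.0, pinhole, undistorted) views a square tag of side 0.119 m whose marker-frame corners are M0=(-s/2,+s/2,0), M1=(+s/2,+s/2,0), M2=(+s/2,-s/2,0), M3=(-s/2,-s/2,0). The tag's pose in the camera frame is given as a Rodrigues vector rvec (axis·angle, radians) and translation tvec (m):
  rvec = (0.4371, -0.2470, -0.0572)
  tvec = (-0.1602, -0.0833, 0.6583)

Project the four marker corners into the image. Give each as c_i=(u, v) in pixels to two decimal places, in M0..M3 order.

c0=(83.93, 196.95) c1=(217.38, 185.52) c2=(208.46, 71.20) c3=(63.72, 78.63)

Intrinsics K: fx=750.5, fy=670.0, cx=327.7, cy=220.0
Marker side s = 0.119 m; corners in marker frame (Z=0):
  M0 = (-0.0595, +0.0595, 0)
  M1 = (+0.0595, +0.0595, 0)
  M2 = (+0.0595, -0.0595, 0)
  M3 = (-0.0595, -0.0595, 0)
rvec = (0.4371, -0.2470, -0.0572), |rvec| = θ = 0.50531 rad = 28.952°
Rodrigues: sinθ=0.48408, 1−cosθ=0.12498; R = I + sinθ·[k]× + (1−cosθ)·[k]×²:
    [+0.96854 +0.00195 -0.24886]
    [-0.10764 +0.90489 -0.41182]
    [+0.22438 +0.42565 +0.87663]
t = (-0.1602, -0.0833, 0.6583) m
M0: Pc = R·M0+t = (-0.21771, -0.02305, +0.67028); u = 750.5·(-0.21771)/0.67028 + 327.7 = 83.9305, v = 670.0·(-0.02305)/0.67028 + 220.0 = 196.9547
M1: Pc = R·M1+t = (-0.10246, -0.03586, +0.69698); u = 750.5·(-0.10246)/0.69698 + 327.7 = 217.3764, v = 670.0·(-0.03586)/0.69698 + 220.0 = 185.5243
M2: Pc = R·M2+t = (-0.10269, -0.14355, +0.64632); u = 750.5·(-0.10269)/0.64632 + 327.7 = 208.4603, v = 670.0·(-0.14355)/0.64632 + 220.0 = 71.1966
M3: Pc = R·M3+t = (-0.21794, -0.13074, +0.61962); u = 750.5·(-0.21794)/0.61962 + 327.7 = 63.7215, v = 670.0·(-0.13074)/0.61962 + 220.0 = 78.6346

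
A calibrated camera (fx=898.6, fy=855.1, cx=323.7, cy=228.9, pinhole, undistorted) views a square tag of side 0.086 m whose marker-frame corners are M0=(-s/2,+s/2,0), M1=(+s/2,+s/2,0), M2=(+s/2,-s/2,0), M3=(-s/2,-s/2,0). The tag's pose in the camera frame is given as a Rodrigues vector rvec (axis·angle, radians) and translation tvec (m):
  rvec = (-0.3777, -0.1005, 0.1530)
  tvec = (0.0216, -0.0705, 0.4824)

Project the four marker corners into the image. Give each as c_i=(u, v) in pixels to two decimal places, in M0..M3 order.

c0=(272.74, 158.38) c1=(435.35, 185.48) c2=(448.19, 53.62) c3=(296.30, 26.70)

Intrinsics K: fx=898.6, fy=855.1, cx=323.7, cy=228.9
Marker side s = 0.086 m; corners in marker frame (Z=0):
  M0 = (-0.0430, +0.0430, 0)
  M1 = (+0.0430, +0.0430, 0)
  M2 = (+0.0430, -0.0430, 0)
  M3 = (-0.0430, -0.0430, 0)
rvec = (-0.3777, -0.1005, 0.1530), |rvec| = θ = 0.41972 rad = 24.048°
Rodrigues: sinθ=0.40751, 1−cosθ=0.08680; R = I + sinθ·[k]× + (1−cosθ)·[k]×²:
    [+0.98349 -0.12984 -0.12605]
    [+0.16725 +0.91818 +0.35913]
    [+0.06910 -0.37428 +0.92474]
t = (0.0216, -0.0705, 0.4824) m
M0: Pc = R·M0+t = (-0.02627, -0.03821, +0.46333); u = 898.6·(-0.02627)/0.46333 + 323.7 = 272.7449, v = 855.1·(-0.03821)/0.46333 + 228.9 = 158.3820
M1: Pc = R·M1+t = (+0.05831, -0.02383, +0.46928); u = 898.6·(+0.05831)/0.46928 + 323.7 = 435.3492, v = 855.1·(-0.02383)/0.46928 + 228.9 = 185.4841
M2: Pc = R·M2+t = (+0.06947, -0.10279, +0.50147); u = 898.6·(+0.06947)/0.50147 + 323.7 = 448.1927, v = 855.1·(-0.10279)/0.50147 + 228.9 = 53.6224
M3: Pc = R·M3+t = (-0.01511, -0.11717, +0.49552); u = 898.6·(-0.01511)/0.49552 + 323.7 = 296.3049, v = 855.1·(-0.11717)/0.49552 + 228.9 = 26.6994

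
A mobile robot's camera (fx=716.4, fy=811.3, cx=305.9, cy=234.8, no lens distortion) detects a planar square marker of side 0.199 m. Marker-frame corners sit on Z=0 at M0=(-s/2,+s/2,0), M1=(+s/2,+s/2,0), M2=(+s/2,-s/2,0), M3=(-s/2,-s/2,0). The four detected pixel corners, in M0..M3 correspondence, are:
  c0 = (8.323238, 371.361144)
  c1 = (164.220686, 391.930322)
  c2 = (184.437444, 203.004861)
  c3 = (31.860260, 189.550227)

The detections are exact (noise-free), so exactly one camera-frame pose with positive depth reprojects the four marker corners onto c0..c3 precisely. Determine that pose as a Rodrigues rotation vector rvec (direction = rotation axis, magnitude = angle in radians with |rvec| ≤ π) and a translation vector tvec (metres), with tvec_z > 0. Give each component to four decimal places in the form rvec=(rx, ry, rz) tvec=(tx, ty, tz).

rvec=(-0.1240, 0.1523, 0.0908) tvec=(-0.2543, 0.0564, 0.8678)

Intrinsics K: fx=716.4, fy=811.3, cx=305.9, cy=234.8
Marker side s = 0.199 m; corners in marker frame (Z=0):
  M0 = (-0.0995, +0.0995, 0)
  M1 = (+0.0995, +0.0995, 0)
  M2 = (+0.0995, -0.0995, 0)
  M3 = (-0.0995, -0.0995, 0)
Detected image corners:
  c0 = (8.323238, 371.361144) px
  c1 = (164.220686, 391.930322) px
  c2 = (184.437444, 203.004861) px
  c3 = (31.860260, 189.550227) px
Planar DLT: solve 8×8 A·h = b for H (H[2,2]=1):
  H  [+757.39571 -123.08984 +95.97031]
  H  [+33.06572 +892.51695 +287.57497]
  H  [-0.18059 -0.13379 +1.00000]
B = K⁻¹H; ‖b₁‖=1.152381, ‖b₂‖=1.152381; λ = 2/(‖b₁‖+‖b₂‖) = 0.867769, sign → tz>0 ⇒ λ=+0.867769
r₁ = λ·B[:,0] = (+0.98434,+0.08072,-0.15671); r₂ = λ·B[:,1] = (-0.09952,+0.98824,-0.11610)
r₃ = r₁×r₂ = (+0.14549,+0.12988,+0.98080); SVD([r₁ r₂ r₃]) → R = UVᵀ:
  R  [+0.98434 -0.09952 +0.14549]
  R  [+0.08072 +0.98824 +0.12988]
  R  [-0.15671 -0.11610 +0.98080]
t = (-0.25429, +0.05645, +0.86777) m
tr R = 2.953377; θ = arccos((tr R − 1)/2) = 0.216346 rad = 12.396°
axis k = ((R−Rᵀ)₃₂, (R−Rᵀ)₁₃, (R−Rᵀ)₂₁) / (2 sinθ) = (-0.572938, +0.703906, +0.419832)
rvec = θ·k = (-0.123953, +0.152287, +0.090829)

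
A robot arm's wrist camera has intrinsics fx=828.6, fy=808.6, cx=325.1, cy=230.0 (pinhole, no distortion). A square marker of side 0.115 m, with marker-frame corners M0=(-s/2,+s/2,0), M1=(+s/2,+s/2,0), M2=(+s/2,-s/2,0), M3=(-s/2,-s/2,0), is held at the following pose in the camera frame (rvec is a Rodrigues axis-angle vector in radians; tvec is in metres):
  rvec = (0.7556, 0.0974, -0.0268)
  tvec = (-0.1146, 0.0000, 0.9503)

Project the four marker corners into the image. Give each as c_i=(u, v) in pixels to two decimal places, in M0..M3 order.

Intrinsics K: fx=828.6, fy=808.6, cx=325.1, cy=230.0
Marker side s = 0.115 m; corners in marker frame (Z=0):
  M0 = (-0.0575, +0.0575, 0)
  M1 = (+0.0575, +0.0575, 0)
  M2 = (+0.0575, -0.0575, 0)
  M3 = (-0.0575, -0.0575, 0)
rvec = (0.7556, 0.0974, -0.0268), |rvec| = θ = 0.76232 rad = 43.678°
Rodrigues: sinθ=0.69060, 1−cosθ=0.27677; R = I + sinθ·[k]× + (1−cosθ)·[k]×²:
    [+0.99514 +0.05933 +0.07859]
    [+0.01077 +0.72775 -0.68576]
    [-0.09788 +0.68327 +0.72358]
t = (-0.1146, 0.0000, 0.9503) m
M0: Pc = R·M0+t = (-0.16841, +0.04123, +0.99522); u = 828.6·(-0.16841)/0.99522 + 325.1 = 184.8854, v = 808.6·(+0.04123)/0.99522 + 230.0 = 263.4959
M1: Pc = R·M1+t = (-0.05397, +0.04247, +0.98396); u = 828.6·(-0.05397)/0.98396 + 325.1 = 279.6531, v = 808.6·(+0.04247)/0.98396 + 230.0 = 264.8970
M2: Pc = R·M2+t = (-0.06079, -0.04123, +0.90538); u = 828.6·(-0.06079)/0.90538 + 325.1 = 269.4647, v = 808.6·(-0.04123)/0.90538 + 230.0 = 193.1806
M3: Pc = R·M3+t = (-0.17523, -0.04247, +0.91664); u = 828.6·(-0.17523)/0.91664 + 325.1 = 166.6985, v = 808.6·(-0.04247)/0.91664 + 230.0 = 192.5401

c0=(184.89, 263.50) c1=(279.65, 264.90) c2=(269.46, 193.18) c3=(166.70, 192.54)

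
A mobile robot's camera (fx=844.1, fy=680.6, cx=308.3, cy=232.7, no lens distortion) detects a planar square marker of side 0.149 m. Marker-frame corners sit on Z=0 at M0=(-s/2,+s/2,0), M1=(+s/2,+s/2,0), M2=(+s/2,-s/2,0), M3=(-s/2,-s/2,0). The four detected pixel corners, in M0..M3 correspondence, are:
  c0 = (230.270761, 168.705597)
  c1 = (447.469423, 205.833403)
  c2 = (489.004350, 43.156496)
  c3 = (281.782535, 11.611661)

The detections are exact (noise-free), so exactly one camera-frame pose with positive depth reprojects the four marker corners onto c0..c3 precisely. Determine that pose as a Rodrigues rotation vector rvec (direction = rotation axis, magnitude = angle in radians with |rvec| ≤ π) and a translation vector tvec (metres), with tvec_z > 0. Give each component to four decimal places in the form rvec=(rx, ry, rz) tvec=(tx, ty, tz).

Intrinsics K: fx=844.1, fy=680.6, cx=308.3, cy=232.7
Marker side s = 0.149 m; corners in marker frame (Z=0):
  M0 = (-0.0745, +0.0745, 0)
  M1 = (+0.0745, +0.0745, 0)
  M2 = (+0.0745, -0.0745, 0)
  M3 = (-0.0745, -0.0745, 0)
Detected image corners:
  c0 = (230.270761, 168.705597) px
  c1 = (447.469423, 205.833403) px
  c2 = (489.004350, 43.156496) px
  c3 = (281.782535, 11.611661) px
Planar DLT: solve 8×8 A·h = b for H (H[2,2]=1):
  H  [+1365.74053 -439.52866 +361.48137]
  H  [+212.88030 +1035.22608 +105.03635]
  H  [-0.15910 -0.35041 +1.00000]
B = K⁻¹H; ‖b₁‖=1.723202, ‖b₂‖=1.723202; λ = 2/(‖b₁‖+‖b₂‖) = 0.580315, sign → tz>0 ⇒ λ=+0.580315
r₁ = λ·B[:,0] = (+0.97266,+0.21308,-0.09233); r₂ = λ·B[:,1] = (-0.22790,+0.95221,-0.20335)
r₃ = r₁×r₂ = (+0.04459,+0.21883,+0.97474); SVD([r₁ r₂ r₃]) → R = UVᵀ:
  R  [+0.97266 -0.22790 +0.04459]
  R  [+0.21308 +0.95221 +0.21883]
  R  [-0.09233 -0.20335 +0.97474]
t = (+0.03656, -0.10885, +0.58031) m
tr R = 2.899619; θ = arccos((tr R − 1)/2) = 0.318170 rad = 18.230°
axis k = ((R−Rᵀ)₃₂, (R−Rᵀ)₁₃, (R−Rᵀ)₂₁) / (2 sinθ) = (-0.674777, +0.218834, +0.704832)
rvec = θ·k = (-0.214694, +0.069626, +0.224256)

rvec=(-0.2147, 0.0696, 0.2243) tvec=(0.0366, -0.1089, 0.5803)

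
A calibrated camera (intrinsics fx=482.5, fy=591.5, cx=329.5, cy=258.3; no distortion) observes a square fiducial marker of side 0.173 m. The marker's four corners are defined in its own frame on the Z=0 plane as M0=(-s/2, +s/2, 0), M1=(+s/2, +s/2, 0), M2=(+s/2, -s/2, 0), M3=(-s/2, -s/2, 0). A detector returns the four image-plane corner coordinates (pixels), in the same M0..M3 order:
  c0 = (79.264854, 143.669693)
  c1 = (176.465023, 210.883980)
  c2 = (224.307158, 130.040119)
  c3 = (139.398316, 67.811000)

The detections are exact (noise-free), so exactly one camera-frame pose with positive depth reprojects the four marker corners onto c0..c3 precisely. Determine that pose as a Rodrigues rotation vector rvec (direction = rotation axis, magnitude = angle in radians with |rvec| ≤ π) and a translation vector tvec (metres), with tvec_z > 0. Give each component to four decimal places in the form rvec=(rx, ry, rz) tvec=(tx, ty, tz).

Intrinsics K: fx=482.5, fy=591.5, cx=329.5, cy=258.3
Marker side s = 0.173 m; corners in marker frame (Z=0):
  M0 = (-0.0865, +0.0865, 0)
  M1 = (+0.0865, +0.0865, 0)
  M2 = (+0.0865, -0.0865, 0)
  M3 = (-0.0865, -0.0865, 0)
Detected image corners:
  c0 = (79.264854, 143.669693) px
  c1 = (176.465023, 210.883980) px
  c2 = (224.307158, 130.040119) px
  c3 = (139.398316, 67.811000) px
Planar DLT: solve 8×8 A·h = b for H (H[2,2]=1):
  H  [+553.03683 -415.27291 +157.15519]
  H  [+398.93492 +360.58331 +136.35037]
  H  [+0.18578 -0.67013 +1.00000]
B = K⁻¹H; ‖b₁‖=1.193968, ‖b₂‖=1.193968; λ = 2/(‖b₁‖+‖b₂‖) = 0.837544, sign → tz>0 ⇒ λ=+0.837544
r₁ = λ·B[:,0] = (+0.85373,+0.49693,+0.15560); r₂ = λ·B[:,1] = (-0.33756,+0.75567,-0.56126)
r₃ = r₁×r₂ = (-0.39649,+0.42664,+0.81288); SVD([r₁ r₂ r₃]) → R = UVᵀ:
  R  [+0.85373 -0.33756 -0.39649]
  R  [+0.49693 +0.75567 +0.42664]
  R  [+0.15560 -0.56126 +0.81288]
t = (-0.29916, -0.17268, +0.83754) m
tr R = 2.422276; θ = arccos((tr R − 1)/2) = 0.779681 rad = 44.672°
axis k = ((R−Rᵀ)₃₂, (R−Rᵀ)₁₃, (R−Rᵀ)₂₁) / (2 sinθ) = (-0.702583, -0.392635, +0.593477)
rvec = θ·k = (-0.547790, -0.306130, +0.462723)

rvec=(-0.5478, -0.3061, 0.4627) tvec=(-0.2992, -0.1727, 0.8375)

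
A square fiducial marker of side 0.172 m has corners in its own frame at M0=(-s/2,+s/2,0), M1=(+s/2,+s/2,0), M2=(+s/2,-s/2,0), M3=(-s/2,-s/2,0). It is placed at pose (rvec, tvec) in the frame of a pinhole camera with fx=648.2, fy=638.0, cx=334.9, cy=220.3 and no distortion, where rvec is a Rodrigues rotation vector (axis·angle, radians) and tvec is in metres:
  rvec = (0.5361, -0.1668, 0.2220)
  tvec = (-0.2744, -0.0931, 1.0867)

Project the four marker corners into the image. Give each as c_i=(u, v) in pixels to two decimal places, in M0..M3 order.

c0=(113.67, 199.97) c1=(214.36, 216.45) c2=(231.31, 129.80) c3=(123.03, 108.87)

Intrinsics K: fx=648.2, fy=638.0, cx=334.9, cy=220.3
Marker side s = 0.172 m; corners in marker frame (Z=0):
  M0 = (-0.0860, +0.0860, 0)
  M1 = (+0.0860, +0.0860, 0)
  M2 = (+0.0860, -0.0860, 0)
  M3 = (-0.0860, -0.0860, 0)
rvec = (0.5361, -0.1668, 0.2220), |rvec| = θ = 0.60375 rad = 34.592°
Rodrigues: sinθ=0.56773, 1−cosθ=0.17679; R = I + sinθ·[k]× + (1−cosθ)·[k]×²:
    [+0.96260 -0.25213 -0.09913]
    [+0.16539 +0.83671 -0.52208]
    [+0.21457 +0.48616 +0.84712]
t = (-0.2744, -0.0931, 1.0867) m
M0: Pc = R·M0+t = (-0.37887, -0.03537, +1.11006); u = 648.2·(-0.37887)/1.11006 + 334.9 = 113.6668, v = 638.0·(-0.03537)/1.11006 + 220.3 = 199.9733
M1: Pc = R·M1+t = (-0.21330, -0.00692, +1.14696); u = 648.2·(-0.21330)/1.14696 + 334.9 = 214.3553, v = 638.0·(-0.00692)/1.14696 + 220.3 = 216.4509
M2: Pc = R·M2+t = (-0.16993, -0.15083, +1.06334); u = 648.2·(-0.16993)/1.06334 + 334.9 = 231.3109, v = 638.0·(-0.15083)/1.06334 + 220.3 = 129.8007
M3: Pc = R·M3+t = (-0.33550, -0.17928, +1.02644); u = 648.2·(-0.33550)/1.02644 + 334.9 = 123.0294, v = 638.0·(-0.17928)/1.02644 + 220.3 = 108.8652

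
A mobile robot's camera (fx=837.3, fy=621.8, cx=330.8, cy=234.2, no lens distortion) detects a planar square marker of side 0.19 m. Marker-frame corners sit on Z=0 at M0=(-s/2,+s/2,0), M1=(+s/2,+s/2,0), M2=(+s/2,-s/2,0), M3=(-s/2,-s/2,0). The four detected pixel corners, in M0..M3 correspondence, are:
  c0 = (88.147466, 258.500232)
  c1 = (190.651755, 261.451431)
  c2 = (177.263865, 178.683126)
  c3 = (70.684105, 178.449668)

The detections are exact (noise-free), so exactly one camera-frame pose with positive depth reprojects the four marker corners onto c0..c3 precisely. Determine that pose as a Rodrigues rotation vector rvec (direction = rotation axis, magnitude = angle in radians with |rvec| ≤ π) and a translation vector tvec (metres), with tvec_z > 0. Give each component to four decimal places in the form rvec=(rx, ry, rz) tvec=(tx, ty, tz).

rvec=(0.3324, 0.2539, -0.0171) tvec=(-0.3302, -0.0313, 1.3835)

Intrinsics K: fx=837.3, fy=621.8, cx=330.8, cy=234.2
Marker side s = 0.19 m; corners in marker frame (Z=0):
  M0 = (-0.0950, +0.0950, 0)
  M1 = (+0.0950, +0.0950, 0)
  M2 = (+0.0950, -0.0950, 0)
  M3 = (-0.0950, -0.0950, 0)
Detected image corners:
  c0 = (88.147466, 258.500232) px
  c1 = (190.651755, 261.451431) px
  c2 = (177.263865, 178.683126) px
  c3 = (70.684105, 178.449668) px
Planar DLT: solve 8×8 A·h = b for H (H[2,2]=1):
  H  [+526.25025 +111.89270 +130.96161]
  H  [-30.98253 +479.16956 +220.15374]
  H  [-0.18024 +0.23177 +1.00000]
B = K⁻¹H; ‖b₁‖=0.722782, ‖b₂‖=0.722782; λ = 2/(‖b₁‖+‖b₂‖) = 1.383542, sign → tz>0 ⇒ λ=+1.383542
r₁ = λ·B[:,0] = (+0.96809,+0.02498,-0.24936); r₂ = λ·B[:,1] = (+0.05820,+0.94540,+0.32067)
r₃ = r₁×r₂ = (+0.24376,-0.32495,+0.91378); SVD([r₁ r₂ r₃]) → R = UVᵀ:
  R  [+0.96809 +0.05820 +0.24376]
  R  [+0.02498 +0.94540 -0.32495]
  R  [-0.24936 +0.32067 +0.91378]
t = (-0.33021, -0.03125, +1.38354) m
tr R = 2.827266; θ = arccos((tr R − 1)/2) = 0.418664 rad = 23.988°
axis k = ((R−Rᵀ)₃₂, (R−Rᵀ)₁₃, (R−Rᵀ)₂₁) / (2 sinθ) = (+0.794039, +0.606492, -0.040851)
rvec = θ·k = (+0.332436, +0.253916, -0.017103)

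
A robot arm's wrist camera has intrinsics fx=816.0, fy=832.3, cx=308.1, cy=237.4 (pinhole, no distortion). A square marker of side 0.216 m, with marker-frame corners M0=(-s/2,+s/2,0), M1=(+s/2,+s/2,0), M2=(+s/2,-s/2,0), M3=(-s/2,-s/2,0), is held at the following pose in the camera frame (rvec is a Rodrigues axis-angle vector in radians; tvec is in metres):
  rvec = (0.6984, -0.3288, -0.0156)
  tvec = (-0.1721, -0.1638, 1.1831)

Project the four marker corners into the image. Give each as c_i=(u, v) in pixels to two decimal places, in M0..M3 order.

c0=(117.60, 191.32) c1=(257.26, 176.30) c2=(265.82, 48.57) c3=(109.02, 58.05)

Intrinsics K: fx=816.0, fy=832.3, cx=308.1, cy=237.4
Marker side s = 0.216 m; corners in marker frame (Z=0):
  M0 = (-0.1080, +0.1080, 0)
  M1 = (+0.1080, +0.1080, 0)
  M2 = (+0.1080, -0.1080, 0)
  M3 = (-0.1080, -0.1080, 0)
rvec = (0.6984, -0.3288, -0.0156), |rvec| = θ = 0.77209 rad = 44.237°
Rodrigues: sinθ=0.69763, 1−cosθ=0.28354; R = I + sinθ·[k]× + (1−cosθ)·[k]×²:
    [+0.94846 -0.09513 -0.30228]
    [-0.12332 +0.76788 -0.62861]
    [+0.29191 +0.63349 +0.71657]
t = (-0.1721, -0.1638, 1.1831) m
M0: Pc = R·M0+t = (-0.28481, -0.06755, +1.21999); u = 816.0·(-0.28481)/1.21999 + 308.1 = 117.6041, v = 832.3·(-0.06755)/1.21999 + 237.4 = 191.3159
M1: Pc = R·M1+t = (-0.07994, -0.09419, +1.28304); u = 816.0·(-0.07994)/1.28304 + 308.1 = 257.2591, v = 832.3·(-0.09419)/1.28304 + 237.4 = 176.3012
M2: Pc = R·M2+t = (-0.05939, -0.26005, +1.14621); u = 816.0·(-0.05939)/1.14621 + 308.1 = 265.8181, v = 832.3·(-0.26005)/1.14621 + 237.4 = 48.5694
M3: Pc = R·M3+t = (-0.26426, -0.23341, +1.08316); u = 816.0·(-0.26426)/1.08316 + 308.1 = 109.0189, v = 832.3·(-0.23341)/1.08316 + 237.4 = 58.0454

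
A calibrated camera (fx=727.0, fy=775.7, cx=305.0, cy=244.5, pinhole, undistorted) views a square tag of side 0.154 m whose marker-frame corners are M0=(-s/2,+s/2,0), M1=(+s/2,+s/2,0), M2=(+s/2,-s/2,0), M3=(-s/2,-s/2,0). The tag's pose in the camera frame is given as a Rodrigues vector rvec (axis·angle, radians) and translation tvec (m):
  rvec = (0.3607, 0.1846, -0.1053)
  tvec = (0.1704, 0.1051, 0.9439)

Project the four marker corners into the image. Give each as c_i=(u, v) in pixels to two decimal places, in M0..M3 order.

Intrinsics K: fx=727.0, fy=775.7, cx=305.0, cy=244.5
Marker side s = 0.154 m; corners in marker frame (Z=0):
  M0 = (-0.0770, +0.0770, 0)
  M1 = (+0.0770, +0.0770, 0)
  M2 = (+0.0770, -0.0770, 0)
  M3 = (-0.0770, -0.0770, 0)
rvec = (0.3607, 0.1846, -0.1053), |rvec| = θ = 0.41865 rad = 23.987°
Rodrigues: sinθ=0.40653, 1−cosθ=0.08636; R = I + sinθ·[k]× + (1−cosθ)·[k]×²:
    [+0.97775 +0.13506 +0.16054]
    [-0.06944 +0.93043 -0.35983]
    [-0.19797 +0.34068 +0.91910]
t = (0.1704, 0.1051, 0.9439) m
M0: Pc = R·M0+t = (+0.10551, +0.18209, +0.98538); u = 727.0·(+0.10551)/0.98538 + 305.0 = 382.8466, v = 775.7·(+0.18209)/0.98538 + 244.5 = 387.8435
M1: Pc = R·M1+t = (+0.25609, +0.17140, +0.95489); u = 727.0·(+0.25609)/0.95489 + 305.0 = 499.9699, v = 775.7·(+0.17140)/0.95489 + 244.5 = 383.7329
M2: Pc = R·M2+t = (+0.23529, +0.02811, +0.90242); u = 727.0·(+0.23529)/0.90242 + 305.0 = 494.5489, v = 775.7·(+0.02811)/0.90242 + 244.5 = 268.6626
M3: Pc = R·M3+t = (+0.08471, +0.03880, +0.93291); u = 727.0·(+0.08471)/0.93291 + 305.0 = 371.0160, v = 775.7·(+0.03880)/0.93291 + 244.5 = 276.7649

c0=(382.85, 387.84) c1=(499.97, 383.73) c2=(494.55, 268.66) c3=(371.02, 276.76)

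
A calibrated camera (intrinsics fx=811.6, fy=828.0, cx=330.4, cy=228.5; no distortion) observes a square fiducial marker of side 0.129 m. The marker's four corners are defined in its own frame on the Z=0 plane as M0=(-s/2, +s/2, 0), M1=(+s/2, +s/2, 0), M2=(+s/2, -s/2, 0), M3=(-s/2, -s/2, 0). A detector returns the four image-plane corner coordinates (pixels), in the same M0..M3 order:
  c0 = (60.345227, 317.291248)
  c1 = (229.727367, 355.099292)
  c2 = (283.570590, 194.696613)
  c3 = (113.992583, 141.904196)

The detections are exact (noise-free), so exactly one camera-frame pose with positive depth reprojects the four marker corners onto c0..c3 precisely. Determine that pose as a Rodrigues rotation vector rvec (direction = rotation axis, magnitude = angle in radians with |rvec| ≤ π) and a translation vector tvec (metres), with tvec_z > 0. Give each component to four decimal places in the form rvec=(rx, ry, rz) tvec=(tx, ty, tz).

rvec=(0.1883, -0.3647, 0.3093) tvec=(-0.1138, 0.0185, 0.5942)

Intrinsics K: fx=811.6, fy=828.0, cx=330.4, cy=228.5
Marker side s = 0.129 m; corners in marker frame (Z=0):
  M0 = (-0.0645, +0.0645, 0)
  M1 = (+0.0645, +0.0645, 0)
  M2 = (+0.0645, -0.0645, 0)
  M3 = (-0.0645, -0.0645, 0)
Detected image corners:
  c0 = (60.345227, 317.291248) px
  c1 = (229.727367, 355.099292) px
  c2 = (283.570590, 194.696613) px
  c3 = (113.992583, 141.904196) px
Planar DLT: solve 8×8 A·h = b for H (H[2,2]=1):
  H  [+1422.96668 -380.49878 +175.01557]
  H  [+510.57709 +1352.19390 +254.31467]
  H  [+0.63509 +0.21036 +1.00000]
B = K⁻¹H; ‖b₁‖=1.682975, ‖b₂‖=1.682975; λ = 2/(‖b₁‖+‖b₂‖) = 0.594186, sign → tz>0 ⇒ λ=+0.594186
r₁ = λ·B[:,0] = (+0.88815,+0.26226,+0.37736); r₂ = λ·B[:,1] = (-0.32945,+0.93586,+0.12499)
r₃ = r₁×r₂ = (-0.32038,-0.23534,+0.91759); SVD([r₁ r₂ r₃]) → R = UVᵀ:
  R  [+0.88815 -0.32945 -0.32038]
  R  [+0.26226 +0.93586 -0.23534]
  R  [+0.37736 +0.12499 +0.91759]
t = (-0.11376, +0.01853, +0.59419) m
tr R = 2.741608; θ = arccos((tr R − 1)/2) = 0.513961 rad = 29.448°
axis k = ((R−Rᵀ)₃₂, (R−Rᵀ)₁₃, (R−Rᵀ)₂₁) / (2 sinθ) = (+0.366462, -0.709620, +0.601785)
rvec = θ·k = (+0.188347, -0.364717, +0.309294)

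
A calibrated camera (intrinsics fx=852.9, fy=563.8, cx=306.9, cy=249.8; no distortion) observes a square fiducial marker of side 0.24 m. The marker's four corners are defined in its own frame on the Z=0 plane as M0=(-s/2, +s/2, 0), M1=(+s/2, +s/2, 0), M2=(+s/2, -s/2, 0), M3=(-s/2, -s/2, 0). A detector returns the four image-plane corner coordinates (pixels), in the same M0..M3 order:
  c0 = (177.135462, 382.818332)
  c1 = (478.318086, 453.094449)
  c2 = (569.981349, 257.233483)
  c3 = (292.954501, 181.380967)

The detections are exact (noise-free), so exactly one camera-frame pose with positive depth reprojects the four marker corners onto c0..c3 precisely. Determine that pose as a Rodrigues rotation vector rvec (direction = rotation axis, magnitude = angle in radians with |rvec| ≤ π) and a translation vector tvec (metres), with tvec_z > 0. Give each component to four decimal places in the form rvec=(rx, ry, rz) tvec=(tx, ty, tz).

Intrinsics K: fx=852.9, fy=563.8, cx=306.9, cy=249.8
Marker side s = 0.24 m; corners in marker frame (Z=0):
  M0 = (-0.1200, +0.1200, 0)
  M1 = (+0.1200, +0.1200, 0)
  M2 = (+0.1200, -0.1200, 0)
  M3 = (-0.1200, -0.1200, 0)
Detected image corners:
  c0 = (177.135462, 382.818332) px
  c1 = (478.318086, 453.094449) px
  c2 = (569.981349, 257.233483) px
  c3 = (292.954501, 181.380967) px
Planar DLT: solve 8×8 A·h = b for H (H[2,2]=1):
  H  [+1285.13207 -533.61809 +385.03543]
  H  [+373.77833 +741.22217 +316.35694]
  H  [+0.21645 -0.27047 +1.00000]
B = K⁻¹H; ‖b₁‖=1.552466, ‖b₂‖=1.552466; λ = 2/(‖b₁‖+‖b₂‖) = 0.644136, sign → tz>0 ⇒ λ=+0.644136
r₁ = λ·B[:,0] = (+0.92040,+0.36527,+0.13942); r₂ = λ·B[:,1] = (-0.34031,+0.92403,-0.17422)
r₃ = r₁×r₂ = (-0.19247,+0.11291,+0.97479); SVD([r₁ r₂ r₃]) → R = UVᵀ:
  R  [+0.92040 -0.34031 -0.19247]
  R  [+0.36527 +0.92403 +0.11291]
  R  [+0.13942 -0.17422 +0.97479]
t = (+0.05901, +0.07604, +0.64414) m
tr R = 2.819221; θ = arccos((tr R − 1)/2) = 0.428451 rad = 24.548°
axis k = ((R−Rᵀ)₃₂, (R−Rᵀ)₁₃, (R−Rᵀ)₂₁) / (2 sinθ) = (-0.345552, -0.399419, +0.849152)
rvec = θ·k = (-0.148052, -0.171131, +0.363820)

rvec=(-0.1481, -0.1711, 0.3638) tvec=(0.0590, 0.0760, 0.6441)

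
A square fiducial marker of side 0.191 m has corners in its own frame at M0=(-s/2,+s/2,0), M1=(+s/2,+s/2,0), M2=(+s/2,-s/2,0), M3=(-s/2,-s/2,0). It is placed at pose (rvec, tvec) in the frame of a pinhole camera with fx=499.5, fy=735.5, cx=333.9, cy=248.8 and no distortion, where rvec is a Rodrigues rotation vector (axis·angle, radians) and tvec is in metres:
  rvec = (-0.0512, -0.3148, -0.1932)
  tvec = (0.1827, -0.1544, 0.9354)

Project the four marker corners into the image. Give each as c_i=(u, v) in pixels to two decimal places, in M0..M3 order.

c0=(396.04, 213.38) c1=(484.55, 189.21) c2=(464.55, 47.06) c3=(375.10, 61.78)

Intrinsics K: fx=499.5, fy=735.5, cx=333.9, cy=248.8
Marker side s = 0.191 m; corners in marker frame (Z=0):
  M0 = (-0.0955, +0.0955, 0)
  M1 = (+0.0955, +0.0955, 0)
  M2 = (+0.0955, -0.0955, 0)
  M3 = (-0.0955, -0.0955, 0)
rvec = (-0.0512, -0.3148, -0.1932), |rvec| = θ = 0.37289 rad = 21.365°
Rodrigues: sinθ=0.36431, 1−cosθ=0.06872; R = I + sinθ·[k]× + (1−cosθ)·[k]×²:
    [+0.93257 +0.19672 -0.30267]
    [-0.18079 +0.98026 +0.08008]
    [+0.31244 -0.01996 +0.94973]
t = (0.1827, -0.1544, 0.9354) m
M0: Pc = R·M0+t = (+0.11243, -0.04352, +0.90366); u = 499.5·(+0.11243)/0.90366 + 333.9 = 396.0440, v = 735.5·(-0.04352)/0.90366 + 248.8 = 213.3781
M1: Pc = R·M1+t = (+0.29055, -0.07805, +0.96333); u = 499.5·(+0.29055)/0.96333 + 333.9 = 484.5526, v = 735.5·(-0.07805)/0.96333 + 248.8 = 189.2086
M2: Pc = R·M2+t = (+0.25297, -0.26528, +0.96714); u = 499.5·(+0.25297)/0.96714 + 333.9 = 464.5532, v = 735.5·(-0.26528)/0.96714 + 248.8 = 47.0585
M3: Pc = R·M3+t = (+0.07485, -0.23075, +0.90747); u = 499.5·(+0.07485)/0.90747 + 333.9 = 375.1012, v = 735.5·(-0.23075)/0.90747 + 248.8 = 61.7784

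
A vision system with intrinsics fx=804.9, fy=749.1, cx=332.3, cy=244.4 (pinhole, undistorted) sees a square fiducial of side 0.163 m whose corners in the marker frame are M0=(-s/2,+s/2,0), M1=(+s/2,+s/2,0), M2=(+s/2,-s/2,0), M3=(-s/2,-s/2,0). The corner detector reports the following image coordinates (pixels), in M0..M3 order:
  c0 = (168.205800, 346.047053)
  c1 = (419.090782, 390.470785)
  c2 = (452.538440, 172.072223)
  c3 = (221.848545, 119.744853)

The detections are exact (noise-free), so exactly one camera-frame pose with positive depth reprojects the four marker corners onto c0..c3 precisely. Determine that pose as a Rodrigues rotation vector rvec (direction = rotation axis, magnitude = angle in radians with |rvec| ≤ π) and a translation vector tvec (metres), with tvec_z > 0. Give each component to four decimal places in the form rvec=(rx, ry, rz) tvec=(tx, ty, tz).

rvec=(-0.2272, -0.1934, 0.1947) tvec=(-0.0085, 0.0065, 0.5273)

Intrinsics K: fx=804.9, fy=749.1, cx=332.3, cy=244.4
Marker side s = 0.163 m; corners in marker frame (Z=0):
  M0 = (-0.0815, +0.0815, 0)
  M1 = (+0.0815, +0.0815, 0)
  M2 = (+0.0815, -0.0815, 0)
  M3 = (-0.0815, -0.0815, 0)
Detected image corners:
  c0 = (168.205800, 346.047053) px
  c1 = (419.090782, 390.470785) px
  c2 = (452.538440, 172.072223) px
  c3 = (221.848545, 119.744853) px
Planar DLT: solve 8×8 A·h = b for H (H[2,2]=1):
  H  [+1575.07015 -409.73151 +319.34764]
  H  [+379.31667 +1245.96647 +253.56778]
  H  [+0.31753 -0.45712 +1.00000]
B = K⁻¹H; ‖b₁‖=1.896432, ‖b₂‖=1.896432; λ = 2/(‖b₁‖+‖b₂‖) = 0.527306, sign → tz>0 ⇒ λ=+0.527306
r₁ = λ·B[:,0] = (+0.96274,+0.21238,+0.16743); r₂ = λ·B[:,1] = (-0.16891,+0.95570,-0.24104)
r₃ = r₁×r₂ = (-0.21121,+0.20378,+0.95596); SVD([r₁ r₂ r₃]) → R = UVᵀ:
  R  [+0.96274 -0.16891 -0.21121]
  R  [+0.21238 +0.95570 +0.20378]
  R  [+0.16743 -0.24104 +0.95596]
t = (-0.00849, +0.00645, +0.52731) m
tr R = 2.874401; θ = arccos((tr R − 1)/2) = 0.356282 rad = 20.413°
axis k = ((R−Rᵀ)₃₂, (R−Rᵀ)₁₃, (R−Rᵀ)₂₁) / (2 sinθ) = (-0.637664, -0.542794, +0.546589)
rvec = θ·k = (-0.227188, -0.193387, +0.194739)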